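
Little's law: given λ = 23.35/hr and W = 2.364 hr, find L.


L = λW = 23.35·2.364 = 55.1994

Final: 55.1994


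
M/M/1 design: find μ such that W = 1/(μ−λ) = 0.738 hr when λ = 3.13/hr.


W = 1/(μ−λ) ⇒ μ − λ = 1/W = 1/0.738 = 1.3550
μ = λ + 1/W = 3.13 + 1.3550 = 4.4850 per hr

Final: 4.4850 /hr


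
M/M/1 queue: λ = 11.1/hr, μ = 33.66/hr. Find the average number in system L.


ρ = λ/μ = 11.1/33.66 = 0.3298
L = ρ/(1−ρ) = 0.3298/(1 − 0.3298) = 0.3298/0.6702 = 0.4920

Final: 0.4920


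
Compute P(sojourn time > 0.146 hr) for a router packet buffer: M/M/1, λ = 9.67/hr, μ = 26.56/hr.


W ~ Exponential(μ−λ) for M/M/1.
μ − λ = 26.56 − 9.67 = 16.8900
P(W > t) = e^{−(μ−λ)t} = e^{−2.4659} = 0.084929

Final: 0.084929


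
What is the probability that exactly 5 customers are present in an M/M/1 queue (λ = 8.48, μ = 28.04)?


ρ = 8.48/28.04 = 0.3024
P_n = (1−ρ)·ρ^n = (1 − 0.3024)·0.3024^5 = 0.6976·0.002530 = 0.001765

Final: 0.001765


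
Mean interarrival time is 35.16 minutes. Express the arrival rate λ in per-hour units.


λ = 1/(interarrival time) in consistent units.
1 hour = 60 min, so λ = 60/35.16 = 1.7065 per hour

Final: 1.7065 /hr


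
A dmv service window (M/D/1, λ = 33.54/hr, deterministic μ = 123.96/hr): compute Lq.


ρ = 33.54/123.96 = 0.2706
M/D/1: Lq = ρ²/(2(1−ρ)) = 0.07321/(2·0.7294) = 0.05018

Final: 0.05018


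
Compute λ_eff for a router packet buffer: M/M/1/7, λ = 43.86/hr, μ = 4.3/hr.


ρ = 10.2000; P_K = (1−ρ)ρ^7/(1−ρ^8) = 0.901961
λ_eff = λ(1 − P_K) = 43.86·(1 − 0.901961) = 43.86·0.098039 = 4.3000 /hr

Final: 4.3000 /hr


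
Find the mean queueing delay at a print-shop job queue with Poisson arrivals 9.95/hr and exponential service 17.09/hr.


ρ = 9.95/17.09 = 0.5822
Wq = ρ/(μ−λ) = 0.5822/(17.09 − 9.95) = 0.5822/7.14 = 0.08154 hr

Final: 0.08154 hr


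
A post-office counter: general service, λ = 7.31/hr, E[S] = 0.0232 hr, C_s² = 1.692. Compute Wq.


ρ = λ·E[S] = 7.31·0.0232 = 0.1696
E[S²] = E[S]²(1+C_s²) = 0.0232²·(1+1.692) = 0.001449
Wq = λ·E[S²]/(2(1−ρ)) = 7.31·0.001449/(2·0.8304) = 0.006377 hr

Final: 0.006377 hr


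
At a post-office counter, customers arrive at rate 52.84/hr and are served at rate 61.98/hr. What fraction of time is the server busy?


ρ = λ/μ = 52.84/61.98 = 0.8525

Final: 0.8525


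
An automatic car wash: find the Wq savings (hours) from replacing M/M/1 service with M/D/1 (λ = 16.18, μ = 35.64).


ρ = 16.18/35.64 = 0.4540
Wq(M/M/1) = ρ/(μ−λ) = 0.4540/19.46 = 0.02333 hr
Wq(M/D/1) = ρ/(2(μ−λ)) = 0.01166 hr
Savings = 0.02333 − 0.01166 = 0.01166 hr

Final: 0.01166 hr


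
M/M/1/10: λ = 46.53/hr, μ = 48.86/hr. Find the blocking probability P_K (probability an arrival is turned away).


ρ = λ/μ = 46.53/48.86 = 0.9523
P_K = (1−ρ)ρ^K/(1−ρ^(K+1)) = (0.04769·0.613474)/(1 − 0.584219)
= 0.029255/0.415781 = 0.070361

Final: 0.070361


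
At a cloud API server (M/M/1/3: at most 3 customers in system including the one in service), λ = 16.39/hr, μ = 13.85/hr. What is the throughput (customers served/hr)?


ρ = 1.1834; P_K = (1−ρ)ρ^3/(1−ρ^4) = 0.316205
λ_eff = λ(1 − P_K) = 16.39·(1 − 0.316205) = 16.39·0.683795 = 11.2074 /hr

Final: 11.2074 /hr


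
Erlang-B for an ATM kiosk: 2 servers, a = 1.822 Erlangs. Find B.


B(c,a) = (a^c/c!) / Σ_{k=0}^{c} a^k/k!
a^2/2! = 1.659842
Σ terms (k=0..2): 1.00000 + 1.82200 + 1.65984 = 4.481842
B = 1.659842/4.481842 = 0.370348

Final: 0.370348


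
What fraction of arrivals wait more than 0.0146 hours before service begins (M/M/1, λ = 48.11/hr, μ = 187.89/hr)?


ρ = 48.11/187.89 = 0.2561
P(Wq > t) = ρ·e^{−(μ−λ)t} = 0.2561·e^{−2.0408}
= 0.2561·0.129926 = 0.033268

Final: 0.033268


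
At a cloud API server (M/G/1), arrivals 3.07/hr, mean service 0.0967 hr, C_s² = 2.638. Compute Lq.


ρ = λ·E[S] = 3.07·0.0967 = 0.2969
Lq = ρ²(1+C_s²)/(2(1−ρ)) = 0.08813·(1+2.638)/(2·0.7031)
= 0.08813·3.6380/1.4063 = 0.22800

Final: 0.22800


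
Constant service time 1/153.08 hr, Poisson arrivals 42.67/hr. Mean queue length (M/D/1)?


ρ = 42.67/153.08 = 0.2787
M/D/1: Lq = ρ²/(2(1−ρ)) = 0.07770/(2·0.7213) = 0.05386

Final: 0.05386


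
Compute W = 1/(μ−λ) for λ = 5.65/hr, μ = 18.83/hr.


W = 1/(μ−λ) = 1/(18.83 − 5.65) = 1/13.18 = 0.07587 hr

Final: 0.07587 hr


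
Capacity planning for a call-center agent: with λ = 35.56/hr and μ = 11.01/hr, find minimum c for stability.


Stability requires cμ > λ ⇔ c > λ/μ.
λ/μ = 35.56/11.01 = 3.2298
Minimum integer c = ⌊3.2298⌋ + 1 = 4
Check: 4·11.01 = 44.04 > 35.56, while 3·11.01 = 33.03 ≤ 35.56

Final: 4 servers


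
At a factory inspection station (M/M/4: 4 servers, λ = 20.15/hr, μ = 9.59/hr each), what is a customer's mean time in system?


a = 2.1011; ρ = 0.5253; P₀ = 0.116750
Lq = P₀·a^c·ρ/(c!(1−ρ)²) = 0.22101
Wq = Lq/λ = 0.22101/20.15 = 0.01097 hr
W = Wq + 1/μ = 0.01097 + 0.10428 = 0.11524 hr

Final: 0.11524 hr


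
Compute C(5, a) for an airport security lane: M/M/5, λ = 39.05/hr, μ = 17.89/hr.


a = λ/μ = 2.1828; ρ = a/5 = 0.4366
P₀ = 0.111394 (from M/M/c formula)
C(c,a) = [a^c/(c!(1−ρ))]·P₀ = [49.55112/(120·0.5634)]·0.111394
= 0.73286·0.111394 = 0.081637

Final: 0.081637


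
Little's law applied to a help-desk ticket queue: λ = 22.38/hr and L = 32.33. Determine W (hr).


W = L/λ = 32.33/22.38 = 1.4446 hr

Final: 1.4446 hr


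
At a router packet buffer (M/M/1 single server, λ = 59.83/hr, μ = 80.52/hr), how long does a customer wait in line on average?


ρ = 59.83/80.52 = 0.7430
Wq = ρ/(μ−λ) = 0.7430/(80.52 − 59.83) = 0.7430/20.69 = 0.03591 hr

Final: 0.03591 hr


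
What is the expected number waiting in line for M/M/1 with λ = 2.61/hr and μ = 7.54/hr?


ρ = 2.61/7.54 = 0.3462
Lq = ρ²/(1−ρ) = 0.1198/0.6538 = 0.1833

Final: 0.1833


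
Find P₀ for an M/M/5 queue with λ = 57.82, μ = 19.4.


a = λ/μ = 57.82/19.4 = 2.9804; ρ = a/c = 0.5961
Σ_{k=0}^{4} a^k/k! (terms k=0..4) = 1.00000 + 2.98041 + 4.44143 + 4.41243 + 3.28772 = 16.12199
Tail: a^5/(5!(1−ρ)) = 235.16993/(120·0.4039) = 4.85186
P₀ = 1/(16.12199 + 4.85186) = 1/20.97384 = 0.047678

Final: 0.047678


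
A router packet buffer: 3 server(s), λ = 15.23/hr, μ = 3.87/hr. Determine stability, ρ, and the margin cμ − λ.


Total capacity cμ = 3·3.87 = 11.61/hr
ρ = λ/(cμ) = 15.23/11.61 = 1.3118
Stable ⇔ ρ < 1: NO
Spare capacity = cμ − λ = 11.61 − 15.23 = -3.62/hr

Final: ρ = 1.3118; unstable; margin = -3.62/hr


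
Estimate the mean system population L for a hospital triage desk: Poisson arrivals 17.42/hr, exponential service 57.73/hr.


ρ = λ/μ = 17.42/57.73 = 0.3017
L = ρ/(1−ρ) = 0.3017/(1 − 0.3017) = 0.3017/0.6983 = 0.4322

Final: 0.4322


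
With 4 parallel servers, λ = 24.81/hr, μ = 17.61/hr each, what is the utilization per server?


ρ = λ/(cμ) = 24.81/(4·17.61) = 24.81/70.44 = 0.3522

Final: 0.3522


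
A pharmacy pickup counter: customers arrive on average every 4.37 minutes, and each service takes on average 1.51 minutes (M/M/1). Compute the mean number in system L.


λ = 60/4.37 = 13.7300 /hr
μ = 60/1.51 = 39.7351 /hr
ρ = λ/μ = 13.7300/39.7351 = 0.3455
L = ρ/(1−ρ) = 0.3455/0.6545 = 0.5280

Final: 0.5280


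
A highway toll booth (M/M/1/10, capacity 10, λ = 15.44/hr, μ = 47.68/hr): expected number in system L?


ρ = 15.44/47.68 = 0.3238
L = ρ[1 − (K+1)ρ^K + Kρ^(K+1)] / [(1−ρ)(1−ρ^(K+1))]
Numerator: 0.3238·(1 − 11·0.00001268 + 10·0.000004106) = 0.323794
Denominator: (0.6762)·(0.999996) = 0.676172
L = 0.323794/0.676172 = 0.4789

Final: 0.4789


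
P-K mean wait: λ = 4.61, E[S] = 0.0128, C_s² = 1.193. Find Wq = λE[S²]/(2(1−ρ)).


ρ = λ·E[S] = 4.61·0.0128 = 0.05901
E[S²] = E[S]²(1+C_s²) = 0.0128²·(1+1.193) = 0.0003593
Wq = λ·E[S²]/(2(1−ρ)) = 4.61·0.0003593/(2·0.9410) = 0.0008801 hr

Final: 0.0008801 hr


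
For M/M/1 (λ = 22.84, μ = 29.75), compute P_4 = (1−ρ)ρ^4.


ρ = 22.84/29.75 = 0.7677
P_n = (1−ρ)·ρ^n = (1 − 0.7677)·0.7677^4 = 0.2323·0.347405 = 0.080691

Final: 0.080691


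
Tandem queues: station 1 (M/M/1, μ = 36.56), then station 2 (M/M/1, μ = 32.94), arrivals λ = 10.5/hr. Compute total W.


Each node sees arrival rate λ = 10.5/hr (tandem ⇒ throughput preserved).
W₁ = 1/(μ₁−λ) = 1/(36.56−10.5) = 0.03837 hr
W₂ = 1/(μ₂−λ) = 1/(32.94−10.5) = 0.04456 hr
W_total = W₁ + W₂ = 0.03837 + 0.04456 = 0.08294 hr

Final: 0.08294 hr


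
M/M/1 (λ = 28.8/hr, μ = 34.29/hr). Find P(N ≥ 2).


ρ = 28.8/34.29 = 0.8399
P(N ≥ n) = ρ^n = 0.8399^2 = 0.705424

Final: 0.705424


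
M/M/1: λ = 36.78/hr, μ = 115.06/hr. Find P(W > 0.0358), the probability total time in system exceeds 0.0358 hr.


W ~ Exponential(μ−λ) for M/M/1.
μ − λ = 115.06 − 36.78 = 78.2800
P(W > t) = e^{−(μ−λ)t} = e^{−2.8024} = 0.060663

Final: 0.060663


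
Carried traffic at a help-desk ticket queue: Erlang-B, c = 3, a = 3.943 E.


B(3,3.943) = 0.445506 (Erlang-B)
Carried load = a(1 − B) = 3.943·(1 − 0.445506) = 3.943·0.554494 = 2.1864 E

Final: 2.1864 Erlangs


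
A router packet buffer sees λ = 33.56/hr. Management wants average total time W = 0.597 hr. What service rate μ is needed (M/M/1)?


W = 1/(μ−λ) ⇒ μ − λ = 1/W = 1/0.597 = 1.6750
μ = λ + 1/W = 33.56 + 1.6750 = 35.2350 per hr

Final: 35.2350 /hr


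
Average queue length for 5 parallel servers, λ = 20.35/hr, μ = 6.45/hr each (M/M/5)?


a = λ/μ = 3.1550; ρ = a/5 = 0.6310
P₀ = 0.039131
Lq = P₀·a^c·ρ / (c!·(1−ρ)²) = 0.039131·312.62485·0.6310/(120·0.13616)
= 0.47245

Final: 0.47245


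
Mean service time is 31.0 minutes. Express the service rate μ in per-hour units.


μ = 1/(service time) in consistent units.
1 hour = 60 min, so μ = 60/31.0 = 1.9355 per hour

Final: 1.9355 /hr


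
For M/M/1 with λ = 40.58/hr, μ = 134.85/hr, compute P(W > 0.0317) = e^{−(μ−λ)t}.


W ~ Exponential(μ−λ) for M/M/1.
μ − λ = 134.85 − 40.58 = 94.2700
P(W > t) = e^{−(μ−λ)t} = e^{−2.9884} = 0.050370

Final: 0.050370


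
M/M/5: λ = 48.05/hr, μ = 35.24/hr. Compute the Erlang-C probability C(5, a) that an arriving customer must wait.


a = λ/μ = 1.3635; ρ = a/5 = 0.2727
P₀ = 0.255519 (from M/M/c formula)
C(c,a) = [a^c/(c!(1−ρ))]·P₀ = [4.71289/(120·0.7273)]·0.255519
= 0.05400·0.255519 = 0.013798

Final: 0.013798


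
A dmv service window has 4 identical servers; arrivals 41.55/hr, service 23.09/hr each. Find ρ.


ρ = λ/(cμ) = 41.55/(4·23.09) = 41.55/92.36 = 0.4499

Final: 0.4499


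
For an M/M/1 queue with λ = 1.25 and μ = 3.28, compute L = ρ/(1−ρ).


ρ = λ/μ = 1.25/3.28 = 0.3811
L = ρ/(1−ρ) = 0.3811/(1 − 0.3811) = 0.3811/0.6189 = 0.6158

Final: 0.6158


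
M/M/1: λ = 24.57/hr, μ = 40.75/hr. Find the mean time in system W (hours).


W = 1/(μ−λ) = 1/(40.75 − 24.57) = 1/16.18 = 0.06180 hr

Final: 0.06180 hr


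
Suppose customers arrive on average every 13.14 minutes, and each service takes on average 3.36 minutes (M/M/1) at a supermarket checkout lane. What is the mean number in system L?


λ = 60/13.14 = 4.5662 /hr
μ = 60/3.36 = 17.8571 /hr
ρ = λ/μ = 4.5662/17.8571 = 0.2557
L = ρ/(1−ρ) = 0.2557/0.7443 = 0.3436

Final: 0.3436


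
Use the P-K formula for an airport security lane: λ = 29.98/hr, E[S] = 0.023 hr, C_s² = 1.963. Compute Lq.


ρ = λ·E[S] = 29.98·0.023 = 0.6895
Lq = ρ²(1+C_s²)/(2(1−ρ)) = 0.4755·(1+1.963)/(2·0.3105)
= 0.4755·2.9630/0.6209 = 2.26890

Final: 2.26890


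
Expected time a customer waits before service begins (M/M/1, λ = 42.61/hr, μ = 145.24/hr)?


ρ = 42.61/145.24 = 0.2934
Wq = ρ/(μ−λ) = 0.2934/(145.24 − 42.61) = 0.2934/102.63 = 0.002859 hr

Final: 0.002859 hr


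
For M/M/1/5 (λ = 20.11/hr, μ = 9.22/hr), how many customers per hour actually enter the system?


ρ = 2.1811; P_K = (1−ρ)ρ^5/(1−ρ^6) = 0.546598
λ_eff = λ(1 − P_K) = 20.11·(1 − 0.546598) = 20.11·0.453402 = 9.1179 /hr

Final: 9.1179 /hr


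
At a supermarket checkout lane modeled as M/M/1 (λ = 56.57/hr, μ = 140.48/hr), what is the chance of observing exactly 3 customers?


ρ = 56.57/140.48 = 0.4027
P_n = (1−ρ)·ρ^n = (1 − 0.4027)·0.4027^3 = 0.5973·0.065300 = 0.039004

Final: 0.039004


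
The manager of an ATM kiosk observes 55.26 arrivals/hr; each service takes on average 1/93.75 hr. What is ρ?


ρ = λ/μ = 55.26/93.75 = 0.5894

Final: 0.5894


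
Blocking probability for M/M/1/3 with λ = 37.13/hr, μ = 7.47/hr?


ρ = λ/μ = 37.13/7.47 = 4.9705
P_K = (1−ρ)ρ^K/(1−ρ^(K+1)) = (-3.9705·122.804150)/(1 − 610.404026)
= -487.599877/-609.404026 = 0.800126

Final: 0.800126


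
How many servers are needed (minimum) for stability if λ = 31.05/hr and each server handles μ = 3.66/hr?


Stability requires cμ > λ ⇔ c > λ/μ.
λ/μ = 31.05/3.66 = 8.4836
Minimum integer c = ⌊8.4836⌋ + 1 = 9
Check: 9·3.66 = 32.94 > 31.05, while 8·3.66 = 29.28 ≤ 31.05

Final: 9 servers


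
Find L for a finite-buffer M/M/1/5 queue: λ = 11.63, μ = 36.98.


ρ = 11.63/36.98 = 0.3145
L = ρ[1 − (K+1)ρ^K + Kρ^(K+1)] / [(1−ρ)(1−ρ^(K+1))]
Numerator: 0.3145·(1 − 6·0.003077 + 5·0.0009676) = 0.310210
Denominator: (0.6855)·(0.999032) = 0.684842
L = 0.310210/0.684842 = 0.4530

Final: 0.4530


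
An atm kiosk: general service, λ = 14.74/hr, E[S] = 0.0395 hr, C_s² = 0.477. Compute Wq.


ρ = λ·E[S] = 14.74·0.0395 = 0.5822
E[S²] = E[S]²(1+C_s²) = 0.0395²·(1+0.477) = 0.002304
Wq = λ·E[S²]/(2(1−ρ)) = 14.74·0.002304/(2·0.4178) = 0.04065 hr

Final: 0.04065 hr


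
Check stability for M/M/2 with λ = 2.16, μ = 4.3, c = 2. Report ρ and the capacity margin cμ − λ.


Total capacity cμ = 2·4.3 = 8.60/hr
ρ = λ/(cμ) = 2.16/8.60 = 0.2512
Stable ⇔ ρ < 1: YES
Spare capacity = cμ − λ = 8.60 − 2.16 = 6.44/hr

Final: ρ = 0.2512; stable; margin = 6.44/hr


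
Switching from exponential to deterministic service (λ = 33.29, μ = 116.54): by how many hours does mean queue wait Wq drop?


ρ = 33.29/116.54 = 0.2857
Wq(M/M/1) = ρ/(μ−λ) = 0.2857/83.25 = 0.003431 hr
Wq(M/D/1) = ρ/(2(μ−λ)) = 0.001716 hr
Savings = 0.003431 − 0.001716 = 0.001716 hr

Final: 0.001716 hr


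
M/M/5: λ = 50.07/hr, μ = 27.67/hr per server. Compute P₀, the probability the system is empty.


a = λ/μ = 50.07/27.67 = 1.8095; ρ = a/c = 0.3619
Σ_{k=0}^{4} a^k/k! (terms k=0..4) = 1.00000 + 1.80954 + 1.63722 + 0.98754 + 0.44675 = 5.88105
Tail: a^5/(5!(1−ρ)) = 19.40181/(120·0.6381) = 0.25338
P₀ = 1/(5.88105 + 0.25338) = 1/6.13443 = 0.163014

Final: 0.163014


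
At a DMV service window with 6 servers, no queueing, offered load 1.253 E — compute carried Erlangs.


B(6,1.253) = 0.001536 (Erlang-B)
Carried load = a(1 − B) = 1.253·(1 − 0.001536) = 1.253·0.998464 = 1.2511 E

Final: 1.2511 Erlangs


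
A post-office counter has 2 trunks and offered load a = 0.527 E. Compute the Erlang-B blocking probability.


B(c,a) = (a^c/c!) / Σ_{k=0}^{c} a^k/k!
a^2/2! = 0.138865
Σ terms (k=0..2): 1.00000 + 0.52700 + 0.13886 = 1.665865
B = 0.138865/1.665865 = 0.083359

Final: 0.083359


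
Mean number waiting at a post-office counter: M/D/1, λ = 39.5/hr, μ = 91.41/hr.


ρ = 39.5/91.41 = 0.4321
M/D/1: Lq = ρ²/(2(1−ρ)) = 0.1867/(2·0.5679) = 0.16441

Final: 0.16441


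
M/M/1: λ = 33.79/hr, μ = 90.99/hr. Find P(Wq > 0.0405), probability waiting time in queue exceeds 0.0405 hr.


ρ = 33.79/90.99 = 0.3714
P(Wq > t) = ρ·e^{−(μ−λ)t} = 0.3714·e^{−2.3166}
= 0.3714·0.098608 = 0.036619

Final: 0.036619


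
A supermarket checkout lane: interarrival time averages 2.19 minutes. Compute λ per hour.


λ = 1/(interarrival time) in consistent units.
1 hour = 60 min, so λ = 60/2.19 = 27.3973 per hour

Final: 27.3973 /hr


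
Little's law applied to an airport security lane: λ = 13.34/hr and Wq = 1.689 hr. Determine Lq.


Lq = λWq = 13.34·1.689 = 22.5313

Final: 22.5313


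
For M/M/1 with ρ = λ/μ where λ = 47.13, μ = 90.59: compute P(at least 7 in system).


ρ = 47.13/90.59 = 0.5203
P(N ≥ n) = ρ^n = 0.5203^7 = 0.010316

Final: 0.010316


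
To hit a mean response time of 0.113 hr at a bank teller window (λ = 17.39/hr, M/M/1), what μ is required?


W = 1/(μ−λ) ⇒ μ − λ = 1/W = 1/0.113 = 8.8496
μ = λ + 1/W = 17.39 + 8.8496 = 26.2396 per hr

Final: 26.2396 /hr


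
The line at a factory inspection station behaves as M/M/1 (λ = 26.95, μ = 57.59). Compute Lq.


ρ = 26.95/57.59 = 0.4680
Lq = ρ²/(1−ρ) = 0.2190/0.5320 = 0.4116

Final: 0.4116


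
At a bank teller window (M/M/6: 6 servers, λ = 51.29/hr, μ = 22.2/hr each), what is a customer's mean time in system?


a = 2.3104; ρ = 0.3851; P₀ = 0.098875
Lq = P₀·a^c·ρ/(c!(1−ρ)²) = 0.02127
Wq = Lq/λ = 0.02127/51.29 = 0.0004146 hr
W = Wq + 1/μ = 0.0004146 + 0.04505 = 0.04546 hr

Final: 0.04546 hr


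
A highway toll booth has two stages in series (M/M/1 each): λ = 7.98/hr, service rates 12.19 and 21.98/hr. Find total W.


Each node sees arrival rate λ = 7.98/hr (tandem ⇒ throughput preserved).
W₁ = 1/(μ₁−λ) = 1/(12.19−7.98) = 0.23753 hr
W₂ = 1/(μ₂−λ) = 1/(21.98−7.98) = 0.07143 hr
W_total = W₁ + W₂ = 0.23753 + 0.07143 = 0.30896 hr

Final: 0.30896 hr


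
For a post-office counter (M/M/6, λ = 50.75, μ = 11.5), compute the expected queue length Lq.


a = λ/μ = 4.4130; ρ = a/6 = 0.7355
P₀ = 0.010203
Lq = P₀·a^c·ρ / (c!·(1−ρ)²) = 0.010203·7386.33902·0.7355/(720·0.06996)
= 1.10046

Final: 1.10046


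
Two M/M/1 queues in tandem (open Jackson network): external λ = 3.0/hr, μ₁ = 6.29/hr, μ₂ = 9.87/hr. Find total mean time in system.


Each node sees arrival rate λ = 3.0/hr (tandem ⇒ throughput preserved).
W₁ = 1/(μ₁−λ) = 1/(6.29−3.0) = 0.30395 hr
W₂ = 1/(μ₂−λ) = 1/(9.87−3.0) = 0.14556 hr
W_total = W₁ + W₂ = 0.30395 + 0.14556 = 0.44951 hr

Final: 0.44951 hr


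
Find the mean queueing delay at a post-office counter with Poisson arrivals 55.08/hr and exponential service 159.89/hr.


ρ = 55.08/159.89 = 0.3445
Wq = ρ/(μ−λ) = 0.3445/(159.89 − 55.08) = 0.3445/104.81 = 0.003287 hr

Final: 0.003287 hr


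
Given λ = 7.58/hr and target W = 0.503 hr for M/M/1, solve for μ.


W = 1/(μ−λ) ⇒ μ − λ = 1/W = 1/0.503 = 1.9881
μ = λ + 1/W = 7.58 + 1.9881 = 9.5681 per hr

Final: 9.5681 /hr


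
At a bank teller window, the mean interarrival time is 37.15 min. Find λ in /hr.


λ = 1/(interarrival time) in consistent units.
1 hour = 60 min, so λ = 60/37.15 = 1.6151 per hour

Final: 1.6151 /hr


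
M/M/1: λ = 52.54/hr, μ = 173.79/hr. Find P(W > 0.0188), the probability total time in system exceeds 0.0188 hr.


W ~ Exponential(μ−λ) for M/M/1.
μ − λ = 173.79 − 52.54 = 121.2500
P(W > t) = e^{−(μ−λ)t} = e^{−2.2795} = 0.102335

Final: 0.102335


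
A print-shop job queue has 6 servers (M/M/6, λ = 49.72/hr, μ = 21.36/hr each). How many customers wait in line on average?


a = λ/μ = 2.3277; ρ = a/6 = 0.3880
P₀ = 0.097158
Lq = P₀·a^c·ρ / (c!·(1−ρ)²) = 0.097158·159.06668·0.3880/(720·0.37460)
= 0.02223

Final: 0.02223


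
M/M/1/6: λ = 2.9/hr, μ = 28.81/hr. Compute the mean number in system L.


ρ = 2.9/28.81 = 0.1007
L = ρ[1 − (K+1)ρ^K + Kρ^(K+1)] / [(1−ρ)(1−ρ^(K+1))]
Numerator: 0.1007·(1 − 7·0.000001040 + 6·0.0000001047) = 0.100659
Denominator: (0.8993)·(1.000000) = 0.899340
L = 0.100659/0.899340 = 0.1119

Final: 0.1119


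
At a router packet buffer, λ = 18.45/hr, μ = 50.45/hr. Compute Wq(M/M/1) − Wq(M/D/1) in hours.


ρ = 18.45/50.45 = 0.3657
Wq(M/M/1) = ρ/(μ−λ) = 0.3657/32.00 = 0.01143 hr
Wq(M/D/1) = ρ/(2(μ−λ)) = 0.005714 hr
Savings = 0.01143 − 0.005714 = 0.005714 hr

Final: 0.005714 hr


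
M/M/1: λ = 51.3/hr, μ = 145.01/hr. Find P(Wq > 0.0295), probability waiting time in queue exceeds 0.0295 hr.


ρ = 51.3/145.01 = 0.3538
P(Wq > t) = ρ·e^{−(μ−λ)t} = 0.3538·e^{−2.7644}
= 0.3538·0.063011 = 0.022291

Final: 0.022291


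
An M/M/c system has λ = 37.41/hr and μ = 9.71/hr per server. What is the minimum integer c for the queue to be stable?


Stability requires cμ > λ ⇔ c > λ/μ.
λ/μ = 37.41/9.71 = 3.8527
Minimum integer c = ⌊3.8527⌋ + 1 = 4
Check: 4·9.71 = 38.84 > 37.41, while 3·9.71 = 29.13 ≤ 37.41

Final: 4 servers


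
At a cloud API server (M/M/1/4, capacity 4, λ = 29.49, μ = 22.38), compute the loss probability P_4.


ρ = λ/μ = 29.49/22.38 = 1.3177
P_K = (1−ρ)ρ^K/(1−ρ^(K+1)) = (-0.3177·3.014802)/(1 − 3.972587)
= -0.957786/-2.972587 = 0.322206

Final: 0.322206


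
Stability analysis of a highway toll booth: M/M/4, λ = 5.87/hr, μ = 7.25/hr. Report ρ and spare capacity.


Total capacity cμ = 4·7.25 = 29.00/hr
ρ = λ/(cμ) = 5.87/29.00 = 0.2024
Stable ⇔ ρ < 1: YES
Spare capacity = cμ − λ = 29.00 − 5.87 = 23.13/hr

Final: ρ = 0.2024; stable; margin = 23.13/hr


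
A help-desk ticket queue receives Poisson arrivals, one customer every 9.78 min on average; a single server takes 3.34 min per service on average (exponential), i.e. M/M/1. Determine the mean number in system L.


λ = 60/9.78 = 6.1350 /hr
μ = 60/3.34 = 17.9641 /hr
ρ = λ/μ = 6.1350/17.9641 = 0.3415
L = ρ/(1−ρ) = 0.3415/0.6585 = 0.5186

Final: 0.5186


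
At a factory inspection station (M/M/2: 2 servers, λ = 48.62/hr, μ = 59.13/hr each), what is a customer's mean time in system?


a = 0.8223; ρ = 0.4111; P₀ = 0.417306
Lq = P₀·a^c·ρ/(c!(1−ρ)²) = 0.16725
Wq = Lq/λ = 0.16725/48.62 = 0.003440 hr
W = Wq + 1/μ = 0.003440 + 0.01691 = 0.02035 hr

Final: 0.02035 hr


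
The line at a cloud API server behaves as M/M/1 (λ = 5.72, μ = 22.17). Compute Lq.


ρ = 5.72/22.17 = 0.2580
Lq = ρ²/(1−ρ) = 0.06657/0.7420 = 0.08971

Final: 0.08971


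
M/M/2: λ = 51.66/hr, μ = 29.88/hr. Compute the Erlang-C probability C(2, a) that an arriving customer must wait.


a = λ/μ = 1.7289; ρ = a/2 = 0.8645
P₀ = 0.072698 (from M/M/c formula)
C(c,a) = [a^c/(c!(1−ρ))]·P₀ = [2.98915/(2·0.1355)]·0.072698
= 11.02664·0.072698 = 0.801614

Final: 0.801614


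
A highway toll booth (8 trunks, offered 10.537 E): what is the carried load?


B(8,10.537) = 0.362764 (Erlang-B)
Carried load = a(1 − B) = 10.537·(1 − 0.362764) = 10.537·0.637236 = 6.7146 E

Final: 6.7146 Erlangs


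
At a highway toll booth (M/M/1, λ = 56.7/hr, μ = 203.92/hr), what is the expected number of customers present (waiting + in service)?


ρ = λ/μ = 56.7/203.92 = 0.2781
L = ρ/(1−ρ) = 0.2781/(1 − 0.2781) = 0.2781/0.7219 = 0.3851

Final: 0.3851


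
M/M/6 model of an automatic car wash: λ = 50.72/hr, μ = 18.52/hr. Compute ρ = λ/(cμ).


ρ = λ/(cμ) = 50.72/(6·18.52) = 50.72/111.12 = 0.4564

Final: 0.4564


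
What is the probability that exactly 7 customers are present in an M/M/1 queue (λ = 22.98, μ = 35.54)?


ρ = 22.98/35.54 = 0.6466
P_n = (1−ρ)·ρ^n = (1 − 0.6466)·0.6466^7 = 0.3534·0.047253 = 0.016699

Final: 0.016699


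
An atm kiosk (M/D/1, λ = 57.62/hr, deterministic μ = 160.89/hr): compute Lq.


ρ = 57.62/160.89 = 0.3581
M/D/1: Lq = ρ²/(2(1−ρ)) = 0.1283/(2·0.6419) = 0.09991

Final: 0.09991


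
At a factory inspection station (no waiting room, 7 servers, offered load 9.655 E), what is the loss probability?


B(c,a) = (a^c/c!) / Σ_{k=0}^{c} a^k/k!
a^7/7! = 1551.798795
Σ terms (k=0..7): 1.00000 + 9.65500 + 46.60951 + 150.00495 + 362.07444 + 699.16575 + 1125.07422 + 1551.79880 = 3945.382664
B = 1551.798795/3945.382664 = 0.393320

Final: 0.393320


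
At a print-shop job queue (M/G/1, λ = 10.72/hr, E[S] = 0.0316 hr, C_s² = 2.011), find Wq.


ρ = λ·E[S] = 10.72·0.0316 = 0.3388
E[S²] = E[S]²(1+C_s²) = 0.0316²·(1+2.011) = 0.003007
Wq = λ·E[S²]/(2(1−ρ)) = 10.72·0.003007/(2·0.6612) = 0.02437 hr

Final: 0.02437 hr


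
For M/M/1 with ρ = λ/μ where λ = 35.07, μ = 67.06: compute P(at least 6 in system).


ρ = 35.07/67.06 = 0.5230
P(N ≥ n) = ρ^n = 0.5230^6 = 0.020457

Final: 0.020457


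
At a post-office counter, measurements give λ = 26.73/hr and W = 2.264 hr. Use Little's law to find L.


L = λW = 26.73·2.264 = 60.5167

Final: 60.5167


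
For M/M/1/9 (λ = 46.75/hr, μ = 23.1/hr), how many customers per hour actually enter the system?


ρ = 2.0238; P_K = (1−ρ)ρ^9/(1−ρ^10) = 0.506322
λ_eff = λ(1 − P_K) = 46.75·(1 − 0.506322) = 46.75·0.493678 = 23.0795 /hr

Final: 23.0795 /hr


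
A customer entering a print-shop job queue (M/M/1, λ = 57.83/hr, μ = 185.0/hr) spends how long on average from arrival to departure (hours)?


W = 1/(μ−λ) = 1/(185.0 − 57.83) = 1/127.17 = 0.007863 hr

Final: 0.007863 hr


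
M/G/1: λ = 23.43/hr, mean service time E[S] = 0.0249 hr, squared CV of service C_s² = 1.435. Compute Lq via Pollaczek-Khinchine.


ρ = λ·E[S] = 23.43·0.0249 = 0.5834
Lq = ρ²(1+C_s²)/(2(1−ρ)) = 0.3404·(1+1.435)/(2·0.4166)
= 0.3404·2.4350/0.8332 = 0.99472

Final: 0.99472


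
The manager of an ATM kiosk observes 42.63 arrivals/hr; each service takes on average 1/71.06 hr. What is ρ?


ρ = λ/μ = 42.63/71.06 = 0.5999

Final: 0.5999


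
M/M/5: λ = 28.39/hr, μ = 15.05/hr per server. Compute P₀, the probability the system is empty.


a = λ/μ = 28.39/15.05 = 1.8864; ρ = a/c = 0.3773
Σ_{k=0}^{4} a^k/k! (terms k=0..4) = 1.00000 + 1.88638 + 1.77921 + 1.11876 + 0.52760 = 6.31195
Tail: a^5/(5!(1−ρ)) = 23.88606/(120·0.6227) = 0.31964
P₀ = 1/(6.31195 + 0.31964) = 1/6.63159 = 0.150793

Final: 0.150793


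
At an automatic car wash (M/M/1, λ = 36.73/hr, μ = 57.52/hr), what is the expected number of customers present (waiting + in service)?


ρ = λ/μ = 36.73/57.52 = 0.6386
L = ρ/(1−ρ) = 0.6386/(1 − 0.6386) = 0.6386/0.3614 = 1.7667

Final: 1.7667


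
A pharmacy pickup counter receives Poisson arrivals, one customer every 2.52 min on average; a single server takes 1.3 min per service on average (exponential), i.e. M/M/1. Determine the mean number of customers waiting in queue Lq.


λ = 60/2.52 = 23.8095 /hr
μ = 60/1.3 = 46.1538 /hr
ρ = λ/μ = 23.8095/46.1538 = 0.5159
Lq = ρ²/(1−ρ) = 0.2661/0.4841 = 0.5497

Final: 0.5497


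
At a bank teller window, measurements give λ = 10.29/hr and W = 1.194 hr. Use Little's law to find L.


L = λW = 10.29·1.194 = 12.2863

Final: 12.2863


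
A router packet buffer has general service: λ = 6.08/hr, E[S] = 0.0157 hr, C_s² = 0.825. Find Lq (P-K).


ρ = λ·E[S] = 6.08·0.0157 = 0.09546
Lq = ρ²(1+C_s²)/(2(1−ρ)) = 0.009112·(1+0.825)/(2·0.9045)
= 0.009112·1.8250/1.8091 = 0.009192

Final: 0.009192


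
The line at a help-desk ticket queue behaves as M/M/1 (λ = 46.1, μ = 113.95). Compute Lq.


ρ = 46.1/113.95 = 0.4046
Lq = ρ²/(1−ρ) = 0.1637/0.5954 = 0.2749

Final: 0.2749


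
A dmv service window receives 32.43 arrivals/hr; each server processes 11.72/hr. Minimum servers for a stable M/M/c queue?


Stability requires cμ > λ ⇔ c > λ/μ.
λ/μ = 32.43/11.72 = 2.7671
Minimum integer c = ⌊2.7671⌋ + 1 = 3
Check: 3·11.72 = 35.16 > 32.43, while 2·11.72 = 23.44 ≤ 32.43

Final: 3 servers


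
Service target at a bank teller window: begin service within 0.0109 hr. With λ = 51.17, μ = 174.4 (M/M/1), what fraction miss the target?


ρ = 51.17/174.4 = 0.2934
P(Wq > t) = ρ·e^{−(μ−λ)t} = 0.2934·e^{−1.3432}
= 0.2934·0.261007 = 0.076581

Final: 0.076581


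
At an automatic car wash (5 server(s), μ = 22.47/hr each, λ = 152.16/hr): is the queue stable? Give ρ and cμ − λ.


Total capacity cμ = 5·22.47 = 112.35/hr
ρ = λ/(cμ) = 152.16/112.35 = 1.3543
Stable ⇔ ρ < 1: NO
Spare capacity = cμ − λ = 112.35 − 152.16 = -39.81/hr

Final: ρ = 1.3543; unstable; margin = -39.81/hr


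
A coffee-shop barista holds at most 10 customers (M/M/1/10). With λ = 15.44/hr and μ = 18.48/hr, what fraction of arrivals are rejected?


ρ = λ/μ = 15.44/18.48 = 0.8355
P_K = (1−ρ)ρ^K/(1−ρ^(K+1)) = (0.1645·0.165750)/(1 − 0.138484)
= 0.027266/0.861516 = 0.031649

Final: 0.031649


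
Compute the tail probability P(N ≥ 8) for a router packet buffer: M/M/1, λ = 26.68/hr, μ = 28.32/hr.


ρ = 26.68/28.32 = 0.9421
P(N ≥ n) = ρ^n = 0.9421^8 = 0.620498

Final: 0.620498


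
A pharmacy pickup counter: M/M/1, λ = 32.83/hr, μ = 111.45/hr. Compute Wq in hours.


ρ = 32.83/111.45 = 0.2946
Wq = ρ/(μ−λ) = 0.2946/(111.45 − 32.83) = 0.2946/78.62 = 0.003747 hr

Final: 0.003747 hr


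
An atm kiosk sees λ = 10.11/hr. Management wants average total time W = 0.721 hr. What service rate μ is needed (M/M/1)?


W = 1/(μ−λ) ⇒ μ − λ = 1/W = 1/0.721 = 1.3870
μ = λ + 1/W = 10.11 + 1.3870 = 11.4970 per hr

Final: 11.4970 /hr


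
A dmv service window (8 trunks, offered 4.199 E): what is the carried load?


B(8,4.199) = 0.037011 (Erlang-B)
Carried load = a(1 − B) = 4.199·(1 − 0.037011) = 4.199·0.962989 = 4.0436 E

Final: 4.0436 Erlangs


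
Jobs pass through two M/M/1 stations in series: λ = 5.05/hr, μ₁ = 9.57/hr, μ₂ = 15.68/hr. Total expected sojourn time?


Each node sees arrival rate λ = 5.05/hr (tandem ⇒ throughput preserved).
W₁ = 1/(μ₁−λ) = 1/(9.57−5.05) = 0.22124 hr
W₂ = 1/(μ₂−λ) = 1/(15.68−5.05) = 0.09407 hr
W_total = W₁ + W₂ = 0.22124 + 0.09407 = 0.31531 hr

Final: 0.31531 hr


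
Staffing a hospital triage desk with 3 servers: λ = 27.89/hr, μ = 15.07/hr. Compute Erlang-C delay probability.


a = λ/μ = 1.8507; ρ = a/3 = 0.6169
P₀ = 0.136595 (from M/M/c formula)
C(c,a) = [a^c/(c!(1−ρ))]·P₀ = [6.33878/(6·0.3831)]·0.136595
= 2.75766·0.136595 = 0.376684

Final: 0.376684


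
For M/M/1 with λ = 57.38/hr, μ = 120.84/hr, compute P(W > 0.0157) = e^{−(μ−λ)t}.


W ~ Exponential(μ−λ) for M/M/1.
μ − λ = 120.84 − 57.38 = 63.4600
P(W > t) = e^{−(μ−λ)t} = e^{−0.9963} = 0.369235

Final: 0.369235


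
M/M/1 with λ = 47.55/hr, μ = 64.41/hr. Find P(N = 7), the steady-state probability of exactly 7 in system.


ρ = 47.55/64.41 = 0.7382
P_n = (1−ρ)·ρ^n = (1 − 0.7382)·0.7382^7 = 0.2618·0.119503 = 0.031281

Final: 0.031281


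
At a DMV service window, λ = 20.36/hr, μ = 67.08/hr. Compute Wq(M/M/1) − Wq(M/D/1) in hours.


ρ = 20.36/67.08 = 0.3035
Wq(M/M/1) = ρ/(μ−λ) = 0.3035/46.72 = 0.006497 hr
Wq(M/D/1) = ρ/(2(μ−λ)) = 0.003248 hr
Savings = 0.006497 − 0.003248 = 0.003248 hr

Final: 0.003248 hr


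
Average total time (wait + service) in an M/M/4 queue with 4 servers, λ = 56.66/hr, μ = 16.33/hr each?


a = 3.4697; ρ = 0.8674; P₀ = 0.015873
Lq = P₀·a^c·ρ/(c!(1−ρ)²) = 4.73040
Wq = Lq/λ = 4.73040/56.66 = 0.08349 hr
W = Wq + 1/μ = 0.08349 + 0.06124 = 0.14472 hr

Final: 0.14472 hr


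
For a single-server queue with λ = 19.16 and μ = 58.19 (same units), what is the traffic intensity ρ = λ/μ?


ρ = λ/μ = 19.16/58.19 = 0.3293

Final: 0.3293


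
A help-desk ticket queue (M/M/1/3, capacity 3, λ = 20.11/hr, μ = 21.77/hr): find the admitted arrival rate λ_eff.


ρ = 0.9237; P_K = (1−ρ)ρ^3/(1−ρ^4) = 0.221088
λ_eff = λ(1 − P_K) = 20.11·(1 − 0.221088) = 20.11·0.778912 = 15.6639 /hr

Final: 15.6639 /hr


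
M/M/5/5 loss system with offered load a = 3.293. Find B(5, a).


B(c,a) = (a^c/c!) / Σ_{k=0}^{c} a^k/k!
a^5/5! = 3.226840
Σ terms (k=0..5): 1.00000 + 3.29300 + 5.42192 + 5.95147 + 4.89954 + 3.22684 = 23.792774
B = 3.226840/23.792774 = 0.135623

Final: 0.135623


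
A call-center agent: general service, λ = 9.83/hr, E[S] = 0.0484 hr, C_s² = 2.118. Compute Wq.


ρ = λ·E[S] = 9.83·0.0484 = 0.4758
E[S²] = E[S]²(1+C_s²) = 0.0484²·(1+2.118) = 0.007304
Wq = λ·E[S²]/(2(1−ρ)) = 9.83·0.007304/(2·0.5242) = 0.06848 hr

Final: 0.06848 hr


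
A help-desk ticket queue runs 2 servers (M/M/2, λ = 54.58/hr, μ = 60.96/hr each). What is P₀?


a = λ/μ = 54.58/60.96 = 0.8953; ρ = a/c = 0.4477
Σ_{k=0}^{1} a^k/k! (terms k=0..1) = 1.00000 + 0.89534 = 1.89534
Tail: a^2/(2!(1−ρ)) = 0.80164/(2·0.5523) = 0.72569
P₀ = 1/(1.89534 + 0.72569) = 1/2.62103 = 0.381530

Final: 0.381530


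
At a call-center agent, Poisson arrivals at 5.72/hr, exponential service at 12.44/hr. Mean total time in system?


W = 1/(μ−λ) = 1/(12.44 − 5.72) = 1/6.72 = 0.1488 hr

Final: 0.1488 hr


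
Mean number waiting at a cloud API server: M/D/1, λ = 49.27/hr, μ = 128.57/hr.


ρ = 49.27/128.57 = 0.3832
M/D/1: Lq = ρ²/(2(1−ρ)) = 0.1469/(2·0.6168) = 0.11905

Final: 0.11905


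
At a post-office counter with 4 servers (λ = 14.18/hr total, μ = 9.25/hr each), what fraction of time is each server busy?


ρ = λ/(cμ) = 14.18/(4·9.25) = 14.18/37.00 = 0.3832

Final: 0.3832


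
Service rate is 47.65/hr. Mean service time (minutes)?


Mean service time = 1/μ = 1/47.65 hour = 0.02099 hour
In minutes: 0.02099 × 60 = 1.2592 min

Final: 1.2592 min


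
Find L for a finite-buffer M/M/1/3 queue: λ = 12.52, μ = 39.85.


ρ = 12.52/39.85 = 0.3142
L = ρ[1 − (K+1)ρ^K + Kρ^(K+1)] / [(1−ρ)(1−ρ^(K+1))]
Numerator: 0.3142·(1 − 4·0.031012 + 3·0.009743) = 0.284389
Denominator: (0.6858)·(0.990257) = 0.679140
L = 0.284389/0.679140 = 0.4187

Final: 0.4187


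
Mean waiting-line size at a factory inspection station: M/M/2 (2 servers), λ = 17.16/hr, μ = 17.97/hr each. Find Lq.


a = λ/μ = 0.9549; ρ = a/2 = 0.4775
P₀ = 0.353672
Lq = P₀·a^c·ρ / (c!·(1−ρ)²) = 0.353672·0.91188·0.4775/(2·0.27305)
= 0.28198

Final: 0.28198


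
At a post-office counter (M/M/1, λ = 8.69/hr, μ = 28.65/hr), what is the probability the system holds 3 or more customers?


ρ = 8.69/28.65 = 0.3033
P(N ≥ n) = ρ^n = 0.3033^3 = 0.027905

Final: 0.027905


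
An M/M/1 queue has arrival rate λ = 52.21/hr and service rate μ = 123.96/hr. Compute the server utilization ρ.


ρ = λ/μ = 52.21/123.96 = 0.4212

Final: 0.4212


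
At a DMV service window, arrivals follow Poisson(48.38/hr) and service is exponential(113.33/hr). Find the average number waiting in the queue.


ρ = 48.38/113.33 = 0.4269
Lq = ρ²/(1−ρ) = 0.1822/0.5731 = 0.3180

Final: 0.3180


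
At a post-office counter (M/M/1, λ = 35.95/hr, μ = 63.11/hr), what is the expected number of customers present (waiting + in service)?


ρ = λ/μ = 35.95/63.11 = 0.5696
L = ρ/(1−ρ) = 0.5696/(1 − 0.5696) = 0.5696/0.4304 = 1.3236

Final: 1.3236


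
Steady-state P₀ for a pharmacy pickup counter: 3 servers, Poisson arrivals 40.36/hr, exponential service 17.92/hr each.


a = λ/μ = 40.36/17.92 = 2.2522; ρ = a/c = 0.7507
Σ_{k=0}^{2} a^k/k! (terms k=0..2) = 1.00000 + 2.25223 + 2.53627 = 5.78851
Tail: a^3/(3!(1−ρ)) = 11.42456/(6·0.2493) = 7.63911
P₀ = 1/(5.78851 + 7.63911) = 1/13.42762 = 0.074473

Final: 0.074473


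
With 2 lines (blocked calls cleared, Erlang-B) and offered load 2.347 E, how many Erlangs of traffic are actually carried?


B(2,2.347) = 0.451420 (Erlang-B)
Carried load = a(1 − B) = 2.347·(1 − 0.451420) = 2.347·0.548580 = 1.2875 E

Final: 1.2875 Erlangs


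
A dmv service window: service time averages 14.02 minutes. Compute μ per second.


μ = 1/(service time) in consistent units.
1 second = 0.0166667 min, so μ = 0.0166667/14.02 = 0.001189 per second

Final: 0.001189 /sec


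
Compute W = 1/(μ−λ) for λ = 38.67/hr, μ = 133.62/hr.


W = 1/(μ−λ) = 1/(133.62 − 38.67) = 1/94.95 = 0.01053 hr

Final: 0.01053 hr


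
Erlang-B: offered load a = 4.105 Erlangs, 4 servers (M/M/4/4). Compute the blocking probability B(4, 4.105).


B(c,a) = (a^c/c!) / Σ_{k=0}^{c} a^k/k!
a^4/4! = 11.831543
Σ terms (k=0..4): 1.00000 + 4.10500 + 8.42551 + 11.52891 + 11.83154 = 36.890966
B = 11.831543/36.890966 = 0.320717

Final: 0.320717


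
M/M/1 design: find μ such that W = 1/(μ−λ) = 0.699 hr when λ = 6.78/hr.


W = 1/(μ−λ) ⇒ μ − λ = 1/W = 1/0.699 = 1.4306
μ = λ + 1/W = 6.78 + 1.4306 = 8.2106 per hr

Final: 8.2106 /hr


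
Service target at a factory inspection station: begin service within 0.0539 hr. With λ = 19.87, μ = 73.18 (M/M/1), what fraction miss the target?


ρ = 19.87/73.18 = 0.2715
P(Wq > t) = ρ·e^{−(μ−λ)t} = 0.2715·e^{−2.8734}
= 0.2715·0.056506 = 0.015343

Final: 0.015343


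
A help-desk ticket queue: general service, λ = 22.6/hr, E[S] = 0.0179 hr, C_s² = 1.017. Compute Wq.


ρ = λ·E[S] = 22.6·0.0179 = 0.4045
E[S²] = E[S]²(1+C_s²) = 0.0179²·(1+1.017) = 0.0006463
Wq = λ·E[S²]/(2(1−ρ)) = 22.6·0.0006463/(2·0.5955) = 0.01226 hr

Final: 0.01226 hr


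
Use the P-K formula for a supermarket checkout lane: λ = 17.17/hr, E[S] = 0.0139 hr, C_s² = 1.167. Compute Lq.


ρ = λ·E[S] = 17.17·0.0139 = 0.2387
Lq = ρ²(1+C_s²)/(2(1−ρ)) = 0.05696·(1+1.167)/(2·0.7613)
= 0.05696·2.1670/1.5227 = 0.08106

Final: 0.08106


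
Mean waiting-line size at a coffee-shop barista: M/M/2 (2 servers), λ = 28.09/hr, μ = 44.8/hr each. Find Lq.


a = λ/μ = 0.6270; ρ = a/2 = 0.3135
P₀ = 0.522644
Lq = P₀·a^c·ρ / (c!·(1−ρ)²) = 0.522644·0.39314·0.3135/(2·0.47128)
= 0.06834

Final: 0.06834


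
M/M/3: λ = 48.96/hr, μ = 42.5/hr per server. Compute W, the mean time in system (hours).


a = 1.1520; ρ = 0.3840; P₀ = 0.309675
Lq = P₀·a^c·ρ/(c!(1−ρ)²) = 0.07985
Wq = Lq/λ = 0.07985/48.96 = 0.001631 hr
W = Wq + 1/μ = 0.001631 + 0.02353 = 0.02516 hr

Final: 0.02516 hr


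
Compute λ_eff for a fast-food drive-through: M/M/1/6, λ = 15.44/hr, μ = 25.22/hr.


ρ = 0.6122; P_K = (1−ρ)ρ^6/(1−ρ^7) = 0.021098
λ_eff = λ(1 − P_K) = 15.44·(1 − 0.021098) = 15.44·0.978902 = 15.1143 /hr

Final: 15.1143 /hr


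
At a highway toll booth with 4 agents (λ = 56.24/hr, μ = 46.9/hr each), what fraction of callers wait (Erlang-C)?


a = λ/μ = 1.1991; ρ = a/4 = 0.2998
P₀ = 0.300431 (from M/M/c formula)
C(c,a) = [a^c/(c!(1−ρ))]·P₀ = [2.06771/(24·0.7002)]·0.300431
= 0.12304·0.300431 = 0.036965

Final: 0.036965


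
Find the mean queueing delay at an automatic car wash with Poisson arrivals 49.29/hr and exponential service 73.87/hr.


ρ = 49.29/73.87 = 0.6673
Wq = ρ/(μ−λ) = 0.6673/(73.87 − 49.29) = 0.6673/24.58 = 0.02715 hr

Final: 0.02715 hr


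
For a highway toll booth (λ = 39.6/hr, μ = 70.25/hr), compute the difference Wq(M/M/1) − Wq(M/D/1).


ρ = 39.6/70.25 = 0.5637
Wq(M/M/1) = ρ/(μ−λ) = 0.5637/30.65 = 0.01839 hr
Wq(M/D/1) = ρ/(2(μ−λ)) = 0.009196 hr
Savings = 0.01839 − 0.009196 = 0.009196 hr

Final: 0.009196 hr


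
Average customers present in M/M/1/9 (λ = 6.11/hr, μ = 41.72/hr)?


ρ = 6.11/41.72 = 0.1465
L = ρ[1 − (K+1)ρ^K + Kρ^(K+1)] / [(1−ρ)(1−ρ^(K+1))]
Numerator: 0.1465·(1 − 10·0.00000003099 + 9·0.000000004539) = 0.146453
Denominator: (0.8535)·(1.000000) = 0.853547
L = 0.146453/0.853547 = 0.1716

Final: 0.1716


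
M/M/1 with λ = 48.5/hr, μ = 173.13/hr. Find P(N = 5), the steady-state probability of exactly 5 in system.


ρ = 48.5/173.13 = 0.2801
P_n = (1−ρ)·ρ^n = (1 − 0.2801)·0.2801^5 = 0.7199·0.001725 = 0.001242

Final: 0.001242


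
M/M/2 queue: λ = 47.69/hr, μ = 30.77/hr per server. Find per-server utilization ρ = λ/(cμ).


ρ = λ/(cμ) = 47.69/(2·30.77) = 47.69/61.54 = 0.7749

Final: 0.7749
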